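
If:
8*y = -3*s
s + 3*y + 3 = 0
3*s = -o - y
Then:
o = -63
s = 24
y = -9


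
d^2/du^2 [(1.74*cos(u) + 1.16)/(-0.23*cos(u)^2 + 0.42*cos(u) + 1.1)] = (-0.628000176157132*(1 - cos(u)^2)^2 - 0.139780684370458*cos(u)^5 - 3.22103316158013*cos(u)^3 - 1.56956004756243*cos(u)^2 + 0.606685163165544*cos(u) - 0.300700224600344)/(-0.264367816091954*cos(u)^2 + 0.482758620689655*cos(u) + 1.26436781609195)^3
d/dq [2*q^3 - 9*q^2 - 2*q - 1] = 6*q^2 - 18*q - 2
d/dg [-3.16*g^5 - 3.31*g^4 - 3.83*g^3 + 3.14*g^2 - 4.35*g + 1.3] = -15.8*g^4 - 13.24*g^3 - 11.49*g^2 + 6.28*g - 4.35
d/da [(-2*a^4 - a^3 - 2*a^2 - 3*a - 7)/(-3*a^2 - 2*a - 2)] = (12*a^5 + 15*a^4 + 20*a^3 + a^2 - 34*a - 8)/(9*a^4 + 12*a^3 + 16*a^2 + 8*a + 4)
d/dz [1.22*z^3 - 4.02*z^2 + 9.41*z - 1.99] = 3.66*z^2 - 8.04*z + 9.41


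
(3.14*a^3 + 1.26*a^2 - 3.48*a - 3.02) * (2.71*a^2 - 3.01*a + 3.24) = 8.5094*a^5 - 6.0368*a^4 - 3.0498*a^3 + 6.373*a^2 - 2.185*a - 9.7848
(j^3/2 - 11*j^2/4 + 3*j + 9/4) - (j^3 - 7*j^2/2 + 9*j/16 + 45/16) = -j^3/2 + 3*j^2/4 + 39*j/16 - 9/16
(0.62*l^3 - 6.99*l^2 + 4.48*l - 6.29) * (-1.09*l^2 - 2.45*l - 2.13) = -0.6758*l^5 + 6.1001*l^4 + 10.9217*l^3 + 10.7688*l^2 + 5.8681*l + 13.3977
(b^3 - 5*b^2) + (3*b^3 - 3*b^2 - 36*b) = 4*b^3 - 8*b^2 - 36*b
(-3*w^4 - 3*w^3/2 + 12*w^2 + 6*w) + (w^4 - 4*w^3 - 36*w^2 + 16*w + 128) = -2*w^4 - 11*w^3/2 - 24*w^2 + 22*w + 128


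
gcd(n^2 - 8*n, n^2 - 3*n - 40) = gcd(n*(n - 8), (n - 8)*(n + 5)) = n - 8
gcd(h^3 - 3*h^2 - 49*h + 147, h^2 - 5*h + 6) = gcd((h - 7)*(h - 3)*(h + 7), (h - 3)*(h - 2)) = h - 3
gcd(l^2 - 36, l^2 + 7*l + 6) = l + 6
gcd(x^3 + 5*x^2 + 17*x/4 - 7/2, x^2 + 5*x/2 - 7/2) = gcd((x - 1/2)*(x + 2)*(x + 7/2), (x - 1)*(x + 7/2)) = x + 7/2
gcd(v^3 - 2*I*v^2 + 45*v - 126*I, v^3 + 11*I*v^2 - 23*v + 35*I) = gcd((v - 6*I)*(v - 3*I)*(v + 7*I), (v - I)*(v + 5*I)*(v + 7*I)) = v + 7*I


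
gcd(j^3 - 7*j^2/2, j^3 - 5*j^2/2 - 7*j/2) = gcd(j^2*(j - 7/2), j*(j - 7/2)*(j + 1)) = j^2 - 7*j/2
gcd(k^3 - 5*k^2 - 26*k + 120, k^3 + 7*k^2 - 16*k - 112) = k - 4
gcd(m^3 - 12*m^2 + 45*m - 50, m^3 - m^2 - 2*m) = m - 2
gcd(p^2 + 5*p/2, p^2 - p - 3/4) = 1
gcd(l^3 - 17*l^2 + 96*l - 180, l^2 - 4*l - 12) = l - 6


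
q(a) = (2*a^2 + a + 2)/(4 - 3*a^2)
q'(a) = 6*a*(2*a^2 + a + 2)/(4 - 3*a^2)^2 + (4*a + 1)/(4 - 3*a^2)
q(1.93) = -1.59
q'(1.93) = 1.34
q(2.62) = -1.11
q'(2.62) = 0.36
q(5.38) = -0.79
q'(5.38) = 0.04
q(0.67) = 1.34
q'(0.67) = 3.42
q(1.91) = -1.61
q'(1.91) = 1.42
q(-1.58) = -1.55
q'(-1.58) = -2.69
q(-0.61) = 0.74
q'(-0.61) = -1.44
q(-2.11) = -0.94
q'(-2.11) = -0.48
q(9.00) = -0.72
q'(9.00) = 0.01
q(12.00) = -0.71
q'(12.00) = 0.00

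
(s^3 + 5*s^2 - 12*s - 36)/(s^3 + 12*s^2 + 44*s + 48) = (s - 3)/(s + 4)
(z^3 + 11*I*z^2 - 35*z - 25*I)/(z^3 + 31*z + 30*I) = (z + 5*I)/(z - 6*I)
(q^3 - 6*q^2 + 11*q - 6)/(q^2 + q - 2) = (q^2 - 5*q + 6)/(q + 2)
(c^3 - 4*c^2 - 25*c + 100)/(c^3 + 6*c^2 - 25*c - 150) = (c - 4)/(c + 6)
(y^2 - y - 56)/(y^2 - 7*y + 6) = (y^2 - y - 56)/(y^2 - 7*y + 6)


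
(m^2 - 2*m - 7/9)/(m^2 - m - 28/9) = (3*m + 1)/(3*m + 4)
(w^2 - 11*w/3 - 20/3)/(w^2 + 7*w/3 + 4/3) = (w - 5)/(w + 1)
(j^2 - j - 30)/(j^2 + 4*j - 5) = (j - 6)/(j - 1)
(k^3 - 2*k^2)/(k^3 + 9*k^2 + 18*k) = k*(k - 2)/(k^2 + 9*k + 18)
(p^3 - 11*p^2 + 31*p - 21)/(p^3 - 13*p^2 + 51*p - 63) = (p - 1)/(p - 3)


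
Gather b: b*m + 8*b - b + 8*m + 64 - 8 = b*(m + 7) + 8*m + 56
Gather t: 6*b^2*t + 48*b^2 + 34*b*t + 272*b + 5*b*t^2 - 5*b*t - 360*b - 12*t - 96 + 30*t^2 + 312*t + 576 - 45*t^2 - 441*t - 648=48*b^2 - 88*b + t^2*(5*b - 15) + t*(6*b^2 + 29*b - 141) - 168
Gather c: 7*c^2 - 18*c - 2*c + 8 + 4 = 7*c^2 - 20*c + 12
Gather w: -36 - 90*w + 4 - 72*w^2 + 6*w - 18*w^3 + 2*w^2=-18*w^3 - 70*w^2 - 84*w - 32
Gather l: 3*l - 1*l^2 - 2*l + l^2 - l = 0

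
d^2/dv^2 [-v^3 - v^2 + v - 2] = -6*v - 2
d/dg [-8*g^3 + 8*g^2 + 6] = 8*g*(2 - 3*g)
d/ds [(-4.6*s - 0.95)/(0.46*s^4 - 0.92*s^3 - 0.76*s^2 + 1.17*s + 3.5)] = (6.348*s^4 - 6.716*s^3 - 6.118*s^2 - 1.444*s - 14.9885)/(0.2116*s^8 - 0.8464*s^7 + 0.1472*s^6 + 2.4748*s^5 + 1.6448*s^4 - 8.2184*s^3 - 3.9511*s^2 + 8.19*s + 12.25)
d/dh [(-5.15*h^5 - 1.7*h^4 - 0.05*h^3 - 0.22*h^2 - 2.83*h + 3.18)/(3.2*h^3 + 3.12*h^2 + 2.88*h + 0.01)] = (-32.96*h^7 - 53.644*h^6 - 69.936*h^5 - 14.3975*h^4 + 17.756*h^3 - 22.3335*h^2 - 19.8476*h - 9.1867)/(10.24*h^6 + 19.968*h^5 + 28.1664*h^4 + 18.0352*h^3 + 8.3568*h^2 + 0.0576*h + 0.0001)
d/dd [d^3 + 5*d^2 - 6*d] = 3*d^2 + 10*d - 6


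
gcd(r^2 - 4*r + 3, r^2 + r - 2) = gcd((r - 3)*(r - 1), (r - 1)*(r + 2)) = r - 1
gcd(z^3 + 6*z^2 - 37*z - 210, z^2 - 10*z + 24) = z - 6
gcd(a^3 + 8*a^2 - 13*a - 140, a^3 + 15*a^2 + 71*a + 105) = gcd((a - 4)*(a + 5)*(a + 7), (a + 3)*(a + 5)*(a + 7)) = a^2 + 12*a + 35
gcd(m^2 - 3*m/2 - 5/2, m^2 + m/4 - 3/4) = m + 1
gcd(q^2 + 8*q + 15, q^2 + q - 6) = q + 3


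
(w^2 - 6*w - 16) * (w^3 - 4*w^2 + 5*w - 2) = w^5 - 10*w^4 + 13*w^3 + 32*w^2 - 68*w + 32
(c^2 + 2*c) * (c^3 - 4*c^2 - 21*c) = c^5 - 2*c^4 - 29*c^3 - 42*c^2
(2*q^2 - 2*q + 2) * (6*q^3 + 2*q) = 12*q^5 - 12*q^4 + 16*q^3 - 4*q^2 + 4*q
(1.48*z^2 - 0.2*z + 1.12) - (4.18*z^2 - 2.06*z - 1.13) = -2.7*z^2 + 1.86*z + 2.25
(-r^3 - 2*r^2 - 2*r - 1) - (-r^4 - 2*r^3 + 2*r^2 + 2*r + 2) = r^4 + r^3 - 4*r^2 - 4*r - 3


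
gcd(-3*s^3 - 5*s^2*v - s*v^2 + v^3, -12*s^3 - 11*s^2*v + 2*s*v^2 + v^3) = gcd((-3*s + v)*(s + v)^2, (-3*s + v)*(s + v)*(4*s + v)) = 3*s^2 + 2*s*v - v^2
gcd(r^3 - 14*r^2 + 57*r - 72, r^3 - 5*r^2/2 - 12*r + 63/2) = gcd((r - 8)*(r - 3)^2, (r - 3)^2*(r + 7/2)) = r^2 - 6*r + 9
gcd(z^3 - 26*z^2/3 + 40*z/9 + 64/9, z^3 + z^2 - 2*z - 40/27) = z^2 - 2*z/3 - 8/9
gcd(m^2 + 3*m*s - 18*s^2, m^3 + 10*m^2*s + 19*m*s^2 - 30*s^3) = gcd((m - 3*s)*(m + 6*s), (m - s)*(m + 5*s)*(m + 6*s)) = m + 6*s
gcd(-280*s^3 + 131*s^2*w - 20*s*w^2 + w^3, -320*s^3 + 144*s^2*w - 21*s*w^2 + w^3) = 40*s^2 - 13*s*w + w^2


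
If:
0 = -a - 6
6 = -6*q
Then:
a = -6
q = -1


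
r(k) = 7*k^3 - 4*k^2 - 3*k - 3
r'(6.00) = 705.00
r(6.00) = 1347.00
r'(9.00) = 1626.00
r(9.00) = 4749.00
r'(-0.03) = -2.74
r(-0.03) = -2.91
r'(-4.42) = 442.62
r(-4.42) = -672.34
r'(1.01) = 10.34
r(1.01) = -2.90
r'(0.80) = 4.04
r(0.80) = -4.38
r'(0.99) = 9.66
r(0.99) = -3.10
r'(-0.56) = 8.07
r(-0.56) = -3.80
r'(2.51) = 109.22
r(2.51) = 74.96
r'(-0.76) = 15.21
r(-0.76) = -6.10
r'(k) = 21*k^2 - 8*k - 3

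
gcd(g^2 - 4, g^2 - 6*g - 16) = g + 2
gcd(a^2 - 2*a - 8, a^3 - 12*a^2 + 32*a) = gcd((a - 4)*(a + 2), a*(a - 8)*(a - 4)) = a - 4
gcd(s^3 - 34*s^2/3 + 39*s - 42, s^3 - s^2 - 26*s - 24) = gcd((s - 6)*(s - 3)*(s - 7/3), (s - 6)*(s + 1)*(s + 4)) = s - 6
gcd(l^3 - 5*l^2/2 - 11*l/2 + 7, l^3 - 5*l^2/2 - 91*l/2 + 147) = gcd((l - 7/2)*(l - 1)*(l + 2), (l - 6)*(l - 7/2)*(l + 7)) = l - 7/2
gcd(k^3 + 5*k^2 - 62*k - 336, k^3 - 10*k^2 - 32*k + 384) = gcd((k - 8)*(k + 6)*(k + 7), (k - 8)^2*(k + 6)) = k^2 - 2*k - 48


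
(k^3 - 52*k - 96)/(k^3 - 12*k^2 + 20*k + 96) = (k + 6)/(k - 6)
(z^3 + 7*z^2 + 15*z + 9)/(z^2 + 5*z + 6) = (z^2 + 4*z + 3)/(z + 2)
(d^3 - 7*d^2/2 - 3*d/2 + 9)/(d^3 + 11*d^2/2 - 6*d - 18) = (d - 3)/(d + 6)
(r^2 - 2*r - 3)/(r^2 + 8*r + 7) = (r - 3)/(r + 7)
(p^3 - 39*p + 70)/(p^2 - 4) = (p^2 + 2*p - 35)/(p + 2)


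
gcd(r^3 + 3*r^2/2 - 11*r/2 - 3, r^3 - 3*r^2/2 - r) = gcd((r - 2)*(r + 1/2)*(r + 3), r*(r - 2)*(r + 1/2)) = r^2 - 3*r/2 - 1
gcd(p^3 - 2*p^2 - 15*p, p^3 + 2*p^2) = p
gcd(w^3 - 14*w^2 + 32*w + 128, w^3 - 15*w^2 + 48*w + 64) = w^2 - 16*w + 64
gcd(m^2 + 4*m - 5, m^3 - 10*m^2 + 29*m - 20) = m - 1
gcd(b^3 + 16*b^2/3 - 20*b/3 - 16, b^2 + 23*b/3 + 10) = b + 6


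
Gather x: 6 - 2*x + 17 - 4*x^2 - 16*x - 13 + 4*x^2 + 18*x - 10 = 0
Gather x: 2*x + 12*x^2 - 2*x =12*x^2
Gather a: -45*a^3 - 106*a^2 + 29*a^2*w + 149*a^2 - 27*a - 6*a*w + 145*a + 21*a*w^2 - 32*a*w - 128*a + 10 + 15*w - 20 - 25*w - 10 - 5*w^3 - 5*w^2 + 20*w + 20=-45*a^3 + a^2*(29*w + 43) + a*(21*w^2 - 38*w - 10) - 5*w^3 - 5*w^2 + 10*w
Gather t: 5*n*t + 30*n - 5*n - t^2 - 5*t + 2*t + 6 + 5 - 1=25*n - t^2 + t*(5*n - 3) + 10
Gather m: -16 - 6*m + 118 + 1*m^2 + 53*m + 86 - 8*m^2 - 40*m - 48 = -7*m^2 + 7*m + 140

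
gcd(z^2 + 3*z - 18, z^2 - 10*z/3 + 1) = z - 3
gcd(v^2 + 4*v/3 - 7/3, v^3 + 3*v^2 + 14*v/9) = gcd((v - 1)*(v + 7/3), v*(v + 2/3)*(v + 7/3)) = v + 7/3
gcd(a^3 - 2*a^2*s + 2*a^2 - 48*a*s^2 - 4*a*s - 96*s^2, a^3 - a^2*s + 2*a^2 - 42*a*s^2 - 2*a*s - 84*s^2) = a^2 + 6*a*s + 2*a + 12*s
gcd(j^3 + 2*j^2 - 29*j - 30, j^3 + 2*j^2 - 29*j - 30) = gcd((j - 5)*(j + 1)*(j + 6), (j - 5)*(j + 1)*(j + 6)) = j^3 + 2*j^2 - 29*j - 30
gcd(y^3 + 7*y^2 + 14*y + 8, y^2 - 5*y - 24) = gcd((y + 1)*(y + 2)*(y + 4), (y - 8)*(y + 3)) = 1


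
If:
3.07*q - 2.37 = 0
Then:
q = 0.77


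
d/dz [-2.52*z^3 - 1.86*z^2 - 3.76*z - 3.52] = -7.56*z^2 - 3.72*z - 3.76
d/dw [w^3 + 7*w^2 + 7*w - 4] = 3*w^2 + 14*w + 7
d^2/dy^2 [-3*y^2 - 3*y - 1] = -6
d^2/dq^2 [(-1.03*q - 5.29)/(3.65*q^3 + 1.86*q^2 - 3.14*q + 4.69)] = (-82.33305*q^5 - 887.66832*q^4 - 605.357396*q^3 + 465.549096*q^2 + 782.626098*q - 42.357792)/(48.627125*q^9 + 74.33955*q^8 - 87.61533*q^7 + 65.977671*q^6 + 266.415648*q^5 - 218.8194*q^4 + 45.549295*q^3 + 261.46281*q^2 - 207.203262*q + 103.161709)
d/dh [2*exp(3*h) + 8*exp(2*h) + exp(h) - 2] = (6*exp(2*h) + 16*exp(h) + 1)*exp(h)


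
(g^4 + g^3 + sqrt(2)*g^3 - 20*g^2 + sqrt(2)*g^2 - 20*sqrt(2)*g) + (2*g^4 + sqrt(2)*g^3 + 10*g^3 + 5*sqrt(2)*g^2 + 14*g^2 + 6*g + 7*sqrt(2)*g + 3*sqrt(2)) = 3*g^4 + 2*sqrt(2)*g^3 + 11*g^3 - 6*g^2 + 6*sqrt(2)*g^2 - 13*sqrt(2)*g + 6*g + 3*sqrt(2)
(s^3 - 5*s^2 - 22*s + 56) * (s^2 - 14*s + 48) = s^5 - 19*s^4 + 96*s^3 + 124*s^2 - 1840*s + 2688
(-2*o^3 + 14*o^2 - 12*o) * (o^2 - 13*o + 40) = -2*o^5 + 40*o^4 - 274*o^3 + 716*o^2 - 480*o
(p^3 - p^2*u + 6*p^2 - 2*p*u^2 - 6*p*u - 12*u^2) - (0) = p^3 - p^2*u + 6*p^2 - 2*p*u^2 - 6*p*u - 12*u^2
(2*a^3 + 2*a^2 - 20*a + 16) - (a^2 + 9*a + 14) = 2*a^3 + a^2 - 29*a + 2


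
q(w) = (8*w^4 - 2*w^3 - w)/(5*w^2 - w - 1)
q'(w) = (1 - 10*w)*(8*w^4 - 2*w^3 - w)/(5*w^2 - w - 1)^2 + (32*w^3 - 6*w^2 - 1)/(5*w^2 - w - 1) = (80*w^5 - 34*w^4 - 28*w^3 + 11*w^2 + 1)/(25*w^4 - 10*w^3 - 9*w^2 + 2*w + 1)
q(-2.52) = 10.73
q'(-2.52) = -8.11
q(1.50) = 3.69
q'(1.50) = 4.79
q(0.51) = 1.12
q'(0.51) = 13.83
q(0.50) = 1.00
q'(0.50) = 10.00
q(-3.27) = 17.73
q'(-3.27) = -10.53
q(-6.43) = 67.00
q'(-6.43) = -20.65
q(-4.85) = 38.36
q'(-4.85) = -15.59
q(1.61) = 4.23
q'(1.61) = 5.13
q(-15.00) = 361.51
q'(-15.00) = -48.08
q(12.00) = 229.73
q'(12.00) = 38.32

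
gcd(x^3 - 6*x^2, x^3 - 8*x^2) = x^2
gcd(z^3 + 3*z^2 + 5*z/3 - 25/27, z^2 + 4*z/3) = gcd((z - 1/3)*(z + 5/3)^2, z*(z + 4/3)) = 1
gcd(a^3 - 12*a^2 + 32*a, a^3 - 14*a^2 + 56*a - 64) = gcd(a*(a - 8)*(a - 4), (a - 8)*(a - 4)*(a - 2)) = a^2 - 12*a + 32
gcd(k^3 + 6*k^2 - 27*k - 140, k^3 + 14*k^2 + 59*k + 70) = k + 7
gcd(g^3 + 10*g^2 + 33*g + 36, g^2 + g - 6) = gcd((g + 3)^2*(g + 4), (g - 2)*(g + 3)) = g + 3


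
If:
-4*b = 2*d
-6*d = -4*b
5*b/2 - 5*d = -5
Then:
No Solution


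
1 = 1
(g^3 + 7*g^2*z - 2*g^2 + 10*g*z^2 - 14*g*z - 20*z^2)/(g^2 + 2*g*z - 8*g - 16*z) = (g^2 + 5*g*z - 2*g - 10*z)/(g - 8)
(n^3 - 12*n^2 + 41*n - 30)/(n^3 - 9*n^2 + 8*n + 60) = (n - 1)/(n + 2)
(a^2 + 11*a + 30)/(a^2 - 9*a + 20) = (a^2 + 11*a + 30)/(a^2 - 9*a + 20)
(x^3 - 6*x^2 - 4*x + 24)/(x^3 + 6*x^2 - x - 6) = (x^3 - 6*x^2 - 4*x + 24)/(x^3 + 6*x^2 - x - 6)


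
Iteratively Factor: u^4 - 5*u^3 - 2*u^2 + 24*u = (u)*(u^3 - 5*u^2 - 2*u + 24) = u*(u - 3)*(u^2 - 2*u - 8) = u*(u - 3)*(u + 2)*(u - 4)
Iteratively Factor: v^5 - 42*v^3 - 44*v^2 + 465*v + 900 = (v + 3)*(v^4 - 3*v^3 - 33*v^2 + 55*v + 300) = (v + 3)^2*(v^3 - 6*v^2 - 15*v + 100) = (v - 5)*(v + 3)^2*(v^2 - v - 20) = (v - 5)*(v + 3)^2*(v + 4)*(v - 5)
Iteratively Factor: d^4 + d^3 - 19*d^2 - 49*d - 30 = (d - 5)*(d^3 + 6*d^2 + 11*d + 6) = (d - 5)*(d + 1)*(d^2 + 5*d + 6) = (d - 5)*(d + 1)*(d + 3)*(d + 2)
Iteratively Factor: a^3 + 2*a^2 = (a + 2)*(a^2) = a*(a + 2)*(a)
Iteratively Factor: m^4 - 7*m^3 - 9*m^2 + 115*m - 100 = (m - 5)*(m^3 - 2*m^2 - 19*m + 20) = (m - 5)*(m + 4)*(m^2 - 6*m + 5) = (m - 5)^2*(m + 4)*(m - 1)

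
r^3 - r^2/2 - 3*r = r*(r - 2)*(r + 3/2)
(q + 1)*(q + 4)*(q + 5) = q^3 + 10*q^2 + 29*q + 20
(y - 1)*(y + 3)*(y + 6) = y^3 + 8*y^2 + 9*y - 18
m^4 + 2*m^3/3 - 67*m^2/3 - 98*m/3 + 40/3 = (m - 5)*(m - 1/3)*(m + 2)*(m + 4)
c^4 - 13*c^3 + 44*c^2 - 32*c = c*(c - 8)*(c - 4)*(c - 1)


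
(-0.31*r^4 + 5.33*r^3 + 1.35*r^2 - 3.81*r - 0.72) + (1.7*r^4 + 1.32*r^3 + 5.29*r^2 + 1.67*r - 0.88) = 1.39*r^4 + 6.65*r^3 + 6.64*r^2 - 2.14*r - 1.6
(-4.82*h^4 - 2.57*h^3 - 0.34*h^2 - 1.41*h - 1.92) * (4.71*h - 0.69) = -22.7022*h^5 - 8.7789*h^4 + 0.171899999999999*h^3 - 6.4065*h^2 - 8.0703*h + 1.3248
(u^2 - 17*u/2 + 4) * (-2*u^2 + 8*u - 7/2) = -2*u^4 + 25*u^3 - 159*u^2/2 + 247*u/4 - 14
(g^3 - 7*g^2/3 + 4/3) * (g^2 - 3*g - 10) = g^5 - 16*g^4/3 - 3*g^3 + 74*g^2/3 - 4*g - 40/3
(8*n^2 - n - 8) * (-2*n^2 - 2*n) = -16*n^4 - 14*n^3 + 18*n^2 + 16*n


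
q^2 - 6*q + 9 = (q - 3)^2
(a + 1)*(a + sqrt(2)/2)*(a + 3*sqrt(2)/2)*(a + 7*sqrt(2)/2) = a^4 + a^3 + 11*sqrt(2)*a^3/2 + 11*sqrt(2)*a^2/2 + 31*a^2/2 + 21*sqrt(2)*a/4 + 31*a/2 + 21*sqrt(2)/4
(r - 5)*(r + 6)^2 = r^3 + 7*r^2 - 24*r - 180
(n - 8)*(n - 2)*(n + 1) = n^3 - 9*n^2 + 6*n + 16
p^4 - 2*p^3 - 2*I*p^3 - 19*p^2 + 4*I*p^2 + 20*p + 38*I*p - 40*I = (p - 5)*(p - 1)*(p + 4)*(p - 2*I)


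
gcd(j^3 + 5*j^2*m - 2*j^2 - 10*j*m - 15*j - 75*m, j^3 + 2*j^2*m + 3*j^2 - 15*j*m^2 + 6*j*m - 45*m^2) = j^2 + 5*j*m + 3*j + 15*m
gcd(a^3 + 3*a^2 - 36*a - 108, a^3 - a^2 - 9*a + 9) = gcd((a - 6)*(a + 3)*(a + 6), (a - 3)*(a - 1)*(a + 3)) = a + 3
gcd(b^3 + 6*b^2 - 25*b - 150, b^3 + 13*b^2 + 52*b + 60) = b^2 + 11*b + 30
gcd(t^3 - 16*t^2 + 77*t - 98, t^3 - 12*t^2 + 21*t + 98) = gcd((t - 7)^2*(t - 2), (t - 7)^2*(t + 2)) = t^2 - 14*t + 49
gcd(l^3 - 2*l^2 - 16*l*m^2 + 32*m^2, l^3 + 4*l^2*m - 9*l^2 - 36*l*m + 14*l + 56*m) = l^2 + 4*l*m - 2*l - 8*m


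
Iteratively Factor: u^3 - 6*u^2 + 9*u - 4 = (u - 4)*(u^2 - 2*u + 1) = (u - 4)*(u - 1)*(u - 1)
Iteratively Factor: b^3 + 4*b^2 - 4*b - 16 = (b + 2)*(b^2 + 2*b - 8) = (b - 2)*(b + 2)*(b + 4)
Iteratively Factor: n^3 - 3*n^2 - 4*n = (n - 4)*(n^2 + n) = n*(n - 4)*(n + 1)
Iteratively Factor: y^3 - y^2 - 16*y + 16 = (y - 4)*(y^2 + 3*y - 4) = (y - 4)*(y - 1)*(y + 4)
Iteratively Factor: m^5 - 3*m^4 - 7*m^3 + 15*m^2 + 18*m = (m - 3)*(m^4 - 7*m^2 - 6*m) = (m - 3)*(m + 2)*(m^3 - 2*m^2 - 3*m) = (m - 3)^2*(m + 2)*(m^2 + m) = (m - 3)^2*(m + 1)*(m + 2)*(m)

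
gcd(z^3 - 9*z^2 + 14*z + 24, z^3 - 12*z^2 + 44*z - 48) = z^2 - 10*z + 24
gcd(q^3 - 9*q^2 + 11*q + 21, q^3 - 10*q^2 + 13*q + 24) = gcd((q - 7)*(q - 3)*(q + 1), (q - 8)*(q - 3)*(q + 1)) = q^2 - 2*q - 3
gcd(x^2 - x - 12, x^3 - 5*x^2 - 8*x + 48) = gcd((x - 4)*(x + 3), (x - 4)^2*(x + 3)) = x^2 - x - 12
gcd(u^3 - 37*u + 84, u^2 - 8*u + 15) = u - 3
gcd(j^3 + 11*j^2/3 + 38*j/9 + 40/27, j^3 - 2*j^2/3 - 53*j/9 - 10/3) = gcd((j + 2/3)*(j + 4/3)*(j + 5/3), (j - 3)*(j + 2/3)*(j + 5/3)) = j^2 + 7*j/3 + 10/9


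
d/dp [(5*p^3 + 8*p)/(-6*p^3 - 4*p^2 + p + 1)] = (-20*p^4 + 106*p^3 + 47*p^2 + 8)/(36*p^6 + 48*p^5 + 4*p^4 - 20*p^3 - 7*p^2 + 2*p + 1)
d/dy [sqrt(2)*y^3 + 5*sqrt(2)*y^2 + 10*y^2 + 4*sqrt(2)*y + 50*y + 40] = 3*sqrt(2)*y^2 + 10*sqrt(2)*y + 20*y + 4*sqrt(2) + 50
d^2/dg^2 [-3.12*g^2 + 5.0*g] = -6.24000000000000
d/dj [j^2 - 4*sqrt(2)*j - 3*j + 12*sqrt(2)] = 2*j - 4*sqrt(2) - 3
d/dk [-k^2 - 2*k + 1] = -2*k - 2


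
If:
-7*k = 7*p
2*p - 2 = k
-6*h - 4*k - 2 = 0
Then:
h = 1/9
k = -2/3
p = 2/3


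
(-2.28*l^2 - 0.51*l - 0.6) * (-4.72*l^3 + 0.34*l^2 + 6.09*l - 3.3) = 10.7616*l^5 + 1.632*l^4 - 11.2266*l^3 + 4.2141*l^2 - 1.971*l + 1.98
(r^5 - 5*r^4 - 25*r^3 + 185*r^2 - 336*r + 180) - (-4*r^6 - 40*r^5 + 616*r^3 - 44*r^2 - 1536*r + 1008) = 4*r^6 + 41*r^5 - 5*r^4 - 641*r^3 + 229*r^2 + 1200*r - 828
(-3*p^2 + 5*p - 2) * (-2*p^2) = 6*p^4 - 10*p^3 + 4*p^2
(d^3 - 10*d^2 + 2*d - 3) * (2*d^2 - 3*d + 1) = 2*d^5 - 23*d^4 + 35*d^3 - 22*d^2 + 11*d - 3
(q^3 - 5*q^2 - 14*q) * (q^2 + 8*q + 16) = q^5 + 3*q^4 - 38*q^3 - 192*q^2 - 224*q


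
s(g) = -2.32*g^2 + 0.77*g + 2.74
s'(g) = 0.77 - 4.64*g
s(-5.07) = -60.80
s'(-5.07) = 24.29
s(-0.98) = -0.24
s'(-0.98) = 5.32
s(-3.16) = -22.86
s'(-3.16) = 15.43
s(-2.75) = -16.92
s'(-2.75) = 13.53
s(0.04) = 2.77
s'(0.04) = 0.58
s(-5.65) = -75.67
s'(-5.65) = 26.99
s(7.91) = -136.33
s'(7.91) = -35.93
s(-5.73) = -77.84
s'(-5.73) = 27.36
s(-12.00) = -340.58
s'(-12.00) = 56.45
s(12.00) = -322.10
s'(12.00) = -54.91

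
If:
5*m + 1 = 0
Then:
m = -1/5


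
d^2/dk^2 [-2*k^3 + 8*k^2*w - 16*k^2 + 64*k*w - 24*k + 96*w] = -12*k + 16*w - 32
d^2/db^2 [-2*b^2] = -4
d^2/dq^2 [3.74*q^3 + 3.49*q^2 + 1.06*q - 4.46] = 22.44*q + 6.98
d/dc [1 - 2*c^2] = -4*c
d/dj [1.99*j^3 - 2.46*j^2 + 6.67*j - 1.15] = 5.97*j^2 - 4.92*j + 6.67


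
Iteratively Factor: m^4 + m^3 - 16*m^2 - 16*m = (m)*(m^3 + m^2 - 16*m - 16) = m*(m - 4)*(m^2 + 5*m + 4) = m*(m - 4)*(m + 4)*(m + 1)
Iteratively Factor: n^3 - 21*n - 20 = (n - 5)*(n^2 + 5*n + 4) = (n - 5)*(n + 1)*(n + 4)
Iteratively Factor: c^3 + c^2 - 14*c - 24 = (c + 3)*(c^2 - 2*c - 8) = (c - 4)*(c + 3)*(c + 2)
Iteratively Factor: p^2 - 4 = (p - 2)*(p + 2)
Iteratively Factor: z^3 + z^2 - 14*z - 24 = (z - 4)*(z^2 + 5*z + 6) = (z - 4)*(z + 3)*(z + 2)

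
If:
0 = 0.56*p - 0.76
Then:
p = 1.36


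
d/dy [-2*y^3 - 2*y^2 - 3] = 2*y*(-3*y - 2)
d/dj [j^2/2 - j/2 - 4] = j - 1/2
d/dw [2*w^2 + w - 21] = 4*w + 1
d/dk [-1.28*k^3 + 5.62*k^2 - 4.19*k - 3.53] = -3.84*k^2 + 11.24*k - 4.19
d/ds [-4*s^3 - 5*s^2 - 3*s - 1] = -12*s^2 - 10*s - 3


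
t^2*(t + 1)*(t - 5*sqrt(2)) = t^4 - 5*sqrt(2)*t^3 + t^3 - 5*sqrt(2)*t^2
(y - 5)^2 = y^2 - 10*y + 25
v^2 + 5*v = v*(v + 5)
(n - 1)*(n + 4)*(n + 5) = n^3 + 8*n^2 + 11*n - 20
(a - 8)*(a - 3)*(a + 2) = a^3 - 9*a^2 + 2*a + 48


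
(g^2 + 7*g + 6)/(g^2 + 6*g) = (g + 1)/g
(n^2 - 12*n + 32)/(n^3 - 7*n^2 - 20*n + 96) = (n - 4)/(n^2 + n - 12)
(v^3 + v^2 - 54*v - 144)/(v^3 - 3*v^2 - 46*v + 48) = (v + 3)/(v - 1)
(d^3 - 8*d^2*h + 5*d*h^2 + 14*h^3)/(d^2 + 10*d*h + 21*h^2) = (d^3 - 8*d^2*h + 5*d*h^2 + 14*h^3)/(d^2 + 10*d*h + 21*h^2)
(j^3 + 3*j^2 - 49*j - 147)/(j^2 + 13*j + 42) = (j^2 - 4*j - 21)/(j + 6)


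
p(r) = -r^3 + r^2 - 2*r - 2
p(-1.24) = 3.92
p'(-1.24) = -9.09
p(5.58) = -155.76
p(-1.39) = 5.40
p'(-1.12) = -8.00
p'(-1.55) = -12.31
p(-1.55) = 7.23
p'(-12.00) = -458.00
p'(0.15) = -1.77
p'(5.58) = -84.25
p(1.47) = -5.96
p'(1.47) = -5.54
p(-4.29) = 103.94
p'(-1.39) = -10.58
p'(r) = -3*r^2 + 2*r - 2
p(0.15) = -2.28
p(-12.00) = 1894.00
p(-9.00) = 826.00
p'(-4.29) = -65.79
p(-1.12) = 2.90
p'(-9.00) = -263.00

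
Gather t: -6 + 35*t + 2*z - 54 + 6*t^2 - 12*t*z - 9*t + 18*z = 6*t^2 + t*(26 - 12*z) + 20*z - 60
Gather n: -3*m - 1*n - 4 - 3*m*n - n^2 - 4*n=-3*m - n^2 + n*(-3*m - 5) - 4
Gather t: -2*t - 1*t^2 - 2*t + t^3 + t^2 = t^3 - 4*t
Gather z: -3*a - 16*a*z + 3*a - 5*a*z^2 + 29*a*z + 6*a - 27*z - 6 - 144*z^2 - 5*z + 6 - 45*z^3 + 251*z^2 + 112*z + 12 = 6*a - 45*z^3 + z^2*(107 - 5*a) + z*(13*a + 80) + 12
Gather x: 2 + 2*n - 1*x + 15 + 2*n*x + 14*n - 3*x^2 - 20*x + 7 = 16*n - 3*x^2 + x*(2*n - 21) + 24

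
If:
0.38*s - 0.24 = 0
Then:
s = 0.63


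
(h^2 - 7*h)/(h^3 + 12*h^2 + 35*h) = (h - 7)/(h^2 + 12*h + 35)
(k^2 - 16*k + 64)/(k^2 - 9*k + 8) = (k - 8)/(k - 1)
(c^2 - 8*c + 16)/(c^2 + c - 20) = (c - 4)/(c + 5)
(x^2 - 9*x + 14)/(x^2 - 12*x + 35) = (x - 2)/(x - 5)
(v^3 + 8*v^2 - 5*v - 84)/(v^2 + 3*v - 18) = (v^2 + 11*v + 28)/(v + 6)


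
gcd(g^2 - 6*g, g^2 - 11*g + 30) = g - 6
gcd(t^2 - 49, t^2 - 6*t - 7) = t - 7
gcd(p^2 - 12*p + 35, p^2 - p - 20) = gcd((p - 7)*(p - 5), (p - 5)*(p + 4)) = p - 5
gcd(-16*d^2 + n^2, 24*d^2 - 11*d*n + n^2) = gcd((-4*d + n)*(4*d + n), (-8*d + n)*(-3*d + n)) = 1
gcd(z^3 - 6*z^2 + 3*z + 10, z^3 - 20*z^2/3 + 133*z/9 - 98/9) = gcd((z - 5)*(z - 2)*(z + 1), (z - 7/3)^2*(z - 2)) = z - 2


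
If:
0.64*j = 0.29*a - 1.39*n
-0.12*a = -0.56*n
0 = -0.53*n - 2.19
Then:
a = -19.28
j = 0.24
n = -4.13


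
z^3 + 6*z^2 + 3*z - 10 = (z - 1)*(z + 2)*(z + 5)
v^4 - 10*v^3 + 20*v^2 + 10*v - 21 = (v - 7)*(v - 3)*(v - 1)*(v + 1)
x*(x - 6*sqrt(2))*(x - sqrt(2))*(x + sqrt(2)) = x^4 - 6*sqrt(2)*x^3 - 2*x^2 + 12*sqrt(2)*x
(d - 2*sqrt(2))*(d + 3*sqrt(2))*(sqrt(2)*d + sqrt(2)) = sqrt(2)*d^3 + sqrt(2)*d^2 + 2*d^2 - 12*sqrt(2)*d + 2*d - 12*sqrt(2)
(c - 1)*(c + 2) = c^2 + c - 2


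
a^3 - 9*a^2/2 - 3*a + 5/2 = (a - 5)*(a - 1/2)*(a + 1)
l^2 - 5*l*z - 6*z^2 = (l - 6*z)*(l + z)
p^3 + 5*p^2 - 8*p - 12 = (p - 2)*(p + 1)*(p + 6)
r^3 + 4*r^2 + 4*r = r*(r + 2)^2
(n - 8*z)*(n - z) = n^2 - 9*n*z + 8*z^2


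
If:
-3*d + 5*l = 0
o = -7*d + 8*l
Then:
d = -5*o/11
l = -3*o/11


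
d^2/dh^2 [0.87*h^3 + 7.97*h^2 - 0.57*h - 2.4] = 5.22*h + 15.94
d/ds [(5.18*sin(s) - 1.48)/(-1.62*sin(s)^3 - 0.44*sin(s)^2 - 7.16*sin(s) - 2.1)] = (16.7832*sin(s)^3 - 4.9136*sin(s)^2 - 1.3024*sin(s) - 21.4748)*cos(s)/(2.6244*sin(s)^6 + 1.4256*sin(s)^5 + 23.392*sin(s)^4 + 13.1048*sin(s)^3 + 53.1136*sin(s)^2 + 30.072*sin(s) + 4.41)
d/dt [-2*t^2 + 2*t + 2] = 2 - 4*t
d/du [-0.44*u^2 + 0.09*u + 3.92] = 0.09 - 0.88*u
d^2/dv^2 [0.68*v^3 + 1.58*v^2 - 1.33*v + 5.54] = 4.08*v + 3.16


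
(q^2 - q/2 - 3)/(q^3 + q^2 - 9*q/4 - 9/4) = 2*(q - 2)/(2*q^2 - q - 3)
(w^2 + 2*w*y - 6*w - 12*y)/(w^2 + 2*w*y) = (w - 6)/w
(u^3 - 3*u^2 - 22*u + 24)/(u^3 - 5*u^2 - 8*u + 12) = (u + 4)/(u + 2)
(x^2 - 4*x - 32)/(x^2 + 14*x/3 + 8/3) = 3*(x - 8)/(3*x + 2)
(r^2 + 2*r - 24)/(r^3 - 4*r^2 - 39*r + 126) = (r - 4)/(r^2 - 10*r + 21)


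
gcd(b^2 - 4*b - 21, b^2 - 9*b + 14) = b - 7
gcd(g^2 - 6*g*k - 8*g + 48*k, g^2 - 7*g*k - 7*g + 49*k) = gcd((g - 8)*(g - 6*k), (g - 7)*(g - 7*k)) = 1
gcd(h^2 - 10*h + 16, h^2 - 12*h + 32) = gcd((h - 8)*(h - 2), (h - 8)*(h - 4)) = h - 8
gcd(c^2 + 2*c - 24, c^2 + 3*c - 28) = c - 4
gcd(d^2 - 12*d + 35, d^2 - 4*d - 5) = d - 5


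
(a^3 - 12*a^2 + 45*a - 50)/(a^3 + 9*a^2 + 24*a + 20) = (a^3 - 12*a^2 + 45*a - 50)/(a^3 + 9*a^2 + 24*a + 20)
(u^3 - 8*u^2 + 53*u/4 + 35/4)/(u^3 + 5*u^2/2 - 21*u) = (2*u^2 - 9*u - 5)/(2*u*(u + 6))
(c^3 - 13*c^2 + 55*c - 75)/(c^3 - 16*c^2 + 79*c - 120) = (c - 5)/(c - 8)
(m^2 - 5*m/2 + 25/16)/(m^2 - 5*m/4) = (m - 5/4)/m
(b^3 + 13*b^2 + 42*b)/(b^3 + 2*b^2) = (b^2 + 13*b + 42)/(b*(b + 2))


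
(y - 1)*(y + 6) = y^2 + 5*y - 6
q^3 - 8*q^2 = q^2*(q - 8)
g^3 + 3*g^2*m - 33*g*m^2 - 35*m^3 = (g - 5*m)*(g + m)*(g + 7*m)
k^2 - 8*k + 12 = (k - 6)*(k - 2)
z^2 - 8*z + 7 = (z - 7)*(z - 1)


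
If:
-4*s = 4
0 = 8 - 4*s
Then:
No Solution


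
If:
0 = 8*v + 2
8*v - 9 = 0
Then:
No Solution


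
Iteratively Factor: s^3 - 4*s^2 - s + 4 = (s - 1)*(s^2 - 3*s - 4) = (s - 4)*(s - 1)*(s + 1)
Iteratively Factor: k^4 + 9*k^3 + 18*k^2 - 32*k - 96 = (k + 3)*(k^3 + 6*k^2 - 32) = (k + 3)*(k + 4)*(k^2 + 2*k - 8) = (k + 3)*(k + 4)^2*(k - 2)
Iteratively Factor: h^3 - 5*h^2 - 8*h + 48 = (h - 4)*(h^2 - h - 12) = (h - 4)*(h + 3)*(h - 4)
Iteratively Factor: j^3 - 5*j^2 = (j)*(j^2 - 5*j) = j*(j - 5)*(j)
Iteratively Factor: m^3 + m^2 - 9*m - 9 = (m - 3)*(m^2 + 4*m + 3) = (m - 3)*(m + 1)*(m + 3)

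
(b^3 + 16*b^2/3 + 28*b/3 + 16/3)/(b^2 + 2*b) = b + 10/3 + 8/(3*b)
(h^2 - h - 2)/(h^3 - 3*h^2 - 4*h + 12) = (h + 1)/(h^2 - h - 6)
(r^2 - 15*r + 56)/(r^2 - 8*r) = (r - 7)/r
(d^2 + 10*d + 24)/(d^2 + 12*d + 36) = (d + 4)/(d + 6)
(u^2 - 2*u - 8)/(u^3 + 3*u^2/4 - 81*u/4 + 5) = 4*(u + 2)/(4*u^2 + 19*u - 5)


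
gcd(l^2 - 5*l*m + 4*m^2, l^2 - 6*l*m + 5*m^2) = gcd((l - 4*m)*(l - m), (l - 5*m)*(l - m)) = l - m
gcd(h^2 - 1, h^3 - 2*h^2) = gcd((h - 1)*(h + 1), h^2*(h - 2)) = 1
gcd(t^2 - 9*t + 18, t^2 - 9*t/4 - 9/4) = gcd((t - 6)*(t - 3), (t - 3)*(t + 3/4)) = t - 3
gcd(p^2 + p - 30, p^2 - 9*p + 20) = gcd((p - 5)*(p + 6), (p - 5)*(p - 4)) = p - 5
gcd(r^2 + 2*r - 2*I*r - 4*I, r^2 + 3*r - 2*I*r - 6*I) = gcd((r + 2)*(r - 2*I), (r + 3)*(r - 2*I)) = r - 2*I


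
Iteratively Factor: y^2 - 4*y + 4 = (y - 2)*(y - 2)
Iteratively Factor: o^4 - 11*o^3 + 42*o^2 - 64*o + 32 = (o - 4)*(o^3 - 7*o^2 + 14*o - 8) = (o - 4)^2*(o^2 - 3*o + 2) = (o - 4)^2*(o - 1)*(o - 2)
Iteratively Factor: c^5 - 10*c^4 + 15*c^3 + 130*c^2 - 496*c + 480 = (c - 2)*(c^4 - 8*c^3 - c^2 + 128*c - 240) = (c - 2)*(c + 4)*(c^3 - 12*c^2 + 47*c - 60) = (c - 4)*(c - 2)*(c + 4)*(c^2 - 8*c + 15) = (c - 5)*(c - 4)*(c - 2)*(c + 4)*(c - 3)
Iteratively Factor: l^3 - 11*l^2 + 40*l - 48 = (l - 4)*(l^2 - 7*l + 12) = (l - 4)^2*(l - 3)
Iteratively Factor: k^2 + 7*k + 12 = (k + 3)*(k + 4)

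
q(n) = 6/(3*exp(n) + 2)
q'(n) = -18*exp(n)/(3*exp(n) + 2)^2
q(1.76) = 0.31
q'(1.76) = -0.28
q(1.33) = 0.45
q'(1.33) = -0.38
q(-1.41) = 2.20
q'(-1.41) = -0.59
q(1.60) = 0.36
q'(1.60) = -0.31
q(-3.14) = 2.82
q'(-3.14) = -0.17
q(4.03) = 0.04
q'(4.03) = -0.03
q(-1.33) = 2.15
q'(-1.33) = -0.61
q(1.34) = 0.45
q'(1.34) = -0.38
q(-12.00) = 3.00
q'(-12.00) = 0.00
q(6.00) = 0.00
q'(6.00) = 0.00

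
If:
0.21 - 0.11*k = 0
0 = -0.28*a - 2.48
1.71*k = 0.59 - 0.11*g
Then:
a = -8.86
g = -24.31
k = 1.91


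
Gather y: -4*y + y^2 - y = y^2 - 5*y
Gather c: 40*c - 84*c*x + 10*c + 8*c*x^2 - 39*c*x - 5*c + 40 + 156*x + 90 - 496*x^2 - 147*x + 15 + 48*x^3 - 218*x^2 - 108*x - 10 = c*(8*x^2 - 123*x + 45) + 48*x^3 - 714*x^2 - 99*x + 135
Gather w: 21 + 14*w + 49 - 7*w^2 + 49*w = -7*w^2 + 63*w + 70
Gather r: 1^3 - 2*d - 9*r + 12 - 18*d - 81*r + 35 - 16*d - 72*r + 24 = -36*d - 162*r + 72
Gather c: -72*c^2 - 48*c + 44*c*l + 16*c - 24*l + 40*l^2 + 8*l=-72*c^2 + c*(44*l - 32) + 40*l^2 - 16*l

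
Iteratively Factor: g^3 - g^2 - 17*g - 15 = (g - 5)*(g^2 + 4*g + 3) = (g - 5)*(g + 3)*(g + 1)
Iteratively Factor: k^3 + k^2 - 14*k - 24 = (k + 3)*(k^2 - 2*k - 8) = (k - 4)*(k + 3)*(k + 2)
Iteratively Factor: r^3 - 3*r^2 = (r)*(r^2 - 3*r) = r*(r - 3)*(r)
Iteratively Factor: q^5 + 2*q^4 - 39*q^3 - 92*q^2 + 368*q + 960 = (q - 4)*(q^4 + 6*q^3 - 15*q^2 - 152*q - 240) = (q - 4)*(q + 4)*(q^3 + 2*q^2 - 23*q - 60) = (q - 4)*(q + 3)*(q + 4)*(q^2 - q - 20) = (q - 4)*(q + 3)*(q + 4)^2*(q - 5)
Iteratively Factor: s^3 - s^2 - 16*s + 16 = (s + 4)*(s^2 - 5*s + 4) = (s - 1)*(s + 4)*(s - 4)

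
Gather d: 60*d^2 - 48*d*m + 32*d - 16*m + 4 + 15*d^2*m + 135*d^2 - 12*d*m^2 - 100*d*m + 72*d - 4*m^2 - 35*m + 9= d^2*(15*m + 195) + d*(-12*m^2 - 148*m + 104) - 4*m^2 - 51*m + 13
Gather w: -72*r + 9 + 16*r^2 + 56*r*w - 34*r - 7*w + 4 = 16*r^2 - 106*r + w*(56*r - 7) + 13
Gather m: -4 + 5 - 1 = 0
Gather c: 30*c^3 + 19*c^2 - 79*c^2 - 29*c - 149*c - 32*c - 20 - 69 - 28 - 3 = 30*c^3 - 60*c^2 - 210*c - 120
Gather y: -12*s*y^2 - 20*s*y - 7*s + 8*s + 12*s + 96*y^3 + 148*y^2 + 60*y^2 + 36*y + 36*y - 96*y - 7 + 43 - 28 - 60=13*s + 96*y^3 + y^2*(208 - 12*s) + y*(-20*s - 24) - 52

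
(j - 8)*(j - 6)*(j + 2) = j^3 - 12*j^2 + 20*j + 96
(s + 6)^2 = s^2 + 12*s + 36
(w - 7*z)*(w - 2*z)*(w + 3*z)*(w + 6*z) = w^4 - 49*w^2*z^2 - 36*w*z^3 + 252*z^4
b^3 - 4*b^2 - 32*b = b*(b - 8)*(b + 4)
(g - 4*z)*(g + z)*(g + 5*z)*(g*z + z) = g^4*z + 2*g^3*z^2 + g^3*z - 19*g^2*z^3 + 2*g^2*z^2 - 20*g*z^4 - 19*g*z^3 - 20*z^4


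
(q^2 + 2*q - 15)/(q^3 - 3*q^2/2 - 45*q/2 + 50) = 2*(q - 3)/(2*q^2 - 13*q + 20)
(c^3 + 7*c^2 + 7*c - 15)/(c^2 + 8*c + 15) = c - 1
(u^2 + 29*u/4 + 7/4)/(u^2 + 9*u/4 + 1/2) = (u + 7)/(u + 2)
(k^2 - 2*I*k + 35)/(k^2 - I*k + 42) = (k + 5*I)/(k + 6*I)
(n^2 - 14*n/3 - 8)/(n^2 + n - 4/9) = 3*(n - 6)/(3*n - 1)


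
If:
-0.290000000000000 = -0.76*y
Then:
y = 0.38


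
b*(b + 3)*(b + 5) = b^3 + 8*b^2 + 15*b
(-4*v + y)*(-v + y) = 4*v^2 - 5*v*y + y^2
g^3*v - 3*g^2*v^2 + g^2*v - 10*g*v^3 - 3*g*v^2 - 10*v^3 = (g - 5*v)*(g + 2*v)*(g*v + v)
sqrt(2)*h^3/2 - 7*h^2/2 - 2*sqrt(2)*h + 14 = (h - 2)*(h - 7*sqrt(2)/2)*(sqrt(2)*h/2 + sqrt(2))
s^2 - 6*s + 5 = (s - 5)*(s - 1)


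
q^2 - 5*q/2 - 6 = (q - 4)*(q + 3/2)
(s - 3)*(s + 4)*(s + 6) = s^3 + 7*s^2 - 6*s - 72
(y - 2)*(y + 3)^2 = y^3 + 4*y^2 - 3*y - 18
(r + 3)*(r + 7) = r^2 + 10*r + 21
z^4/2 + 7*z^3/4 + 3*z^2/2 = z^2*(z/2 + 1)*(z + 3/2)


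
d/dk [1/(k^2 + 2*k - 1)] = 2*(-k - 1)/(k^2 + 2*k - 1)^2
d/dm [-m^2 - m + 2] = -2*m - 1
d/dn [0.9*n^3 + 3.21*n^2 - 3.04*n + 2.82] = 2.7*n^2 + 6.42*n - 3.04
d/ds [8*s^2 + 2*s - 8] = 16*s + 2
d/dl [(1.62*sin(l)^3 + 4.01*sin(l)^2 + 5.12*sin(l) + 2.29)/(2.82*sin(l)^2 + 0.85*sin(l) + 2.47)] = (4.5684*sin(l)^4 + 2.754*sin(l)^3 + 0.974299999999999*sin(l)^2 + 6.8938*sin(l) + 10.6999)*cos(l)/(7.9524*sin(l)^4 + 4.794*sin(l)^3 + 14.6533*sin(l)^2 + 4.199*sin(l) + 6.1009)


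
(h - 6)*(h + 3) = h^2 - 3*h - 18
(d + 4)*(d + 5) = d^2 + 9*d + 20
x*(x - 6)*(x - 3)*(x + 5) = x^4 - 4*x^3 - 27*x^2 + 90*x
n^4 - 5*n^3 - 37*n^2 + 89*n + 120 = (n - 8)*(n - 3)*(n + 1)*(n + 5)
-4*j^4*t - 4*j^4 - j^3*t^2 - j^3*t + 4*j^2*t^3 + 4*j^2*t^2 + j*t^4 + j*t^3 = (-j + t)*(j + t)*(4*j + t)*(j*t + j)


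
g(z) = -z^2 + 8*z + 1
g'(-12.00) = 32.00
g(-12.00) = -239.00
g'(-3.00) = 14.00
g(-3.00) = -32.00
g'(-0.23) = 8.46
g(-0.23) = -0.89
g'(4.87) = -1.74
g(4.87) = 16.24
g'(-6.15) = 20.30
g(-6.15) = -86.02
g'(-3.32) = 14.64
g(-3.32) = -36.58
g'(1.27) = 5.46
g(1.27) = 9.55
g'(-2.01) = 12.02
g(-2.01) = -19.12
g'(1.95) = 4.10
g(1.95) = 12.80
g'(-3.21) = 14.42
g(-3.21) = -34.98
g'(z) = 8 - 2*z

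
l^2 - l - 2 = (l - 2)*(l + 1)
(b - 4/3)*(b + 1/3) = b^2 - b - 4/9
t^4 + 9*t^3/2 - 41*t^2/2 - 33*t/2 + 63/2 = (t - 3)*(t - 1)*(t + 3/2)*(t + 7)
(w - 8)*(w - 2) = w^2 - 10*w + 16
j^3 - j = j*(j - 1)*(j + 1)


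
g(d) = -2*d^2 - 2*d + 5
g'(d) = -4*d - 2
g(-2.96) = -6.60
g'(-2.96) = 9.84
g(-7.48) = -91.94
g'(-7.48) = 27.92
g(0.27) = 4.31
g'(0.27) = -3.08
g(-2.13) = 0.19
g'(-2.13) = 6.52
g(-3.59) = -13.60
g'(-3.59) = 12.36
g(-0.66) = 5.45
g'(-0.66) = 0.64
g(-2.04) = 0.76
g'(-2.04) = 6.16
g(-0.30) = 5.42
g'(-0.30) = -0.80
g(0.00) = 5.00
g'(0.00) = -2.00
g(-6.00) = -55.00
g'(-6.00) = 22.00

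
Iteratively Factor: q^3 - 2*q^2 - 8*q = (q + 2)*(q^2 - 4*q) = (q - 4)*(q + 2)*(q)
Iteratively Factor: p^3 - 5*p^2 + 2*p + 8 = (p - 4)*(p^2 - p - 2) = (p - 4)*(p - 2)*(p + 1)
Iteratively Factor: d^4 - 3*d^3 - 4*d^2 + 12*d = (d + 2)*(d^3 - 5*d^2 + 6*d) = d*(d + 2)*(d^2 - 5*d + 6) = d*(d - 3)*(d + 2)*(d - 2)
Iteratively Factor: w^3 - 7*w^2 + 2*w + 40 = (w - 5)*(w^2 - 2*w - 8) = (w - 5)*(w - 4)*(w + 2)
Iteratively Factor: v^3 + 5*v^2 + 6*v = (v + 3)*(v^2 + 2*v) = v*(v + 3)*(v + 2)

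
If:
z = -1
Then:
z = -1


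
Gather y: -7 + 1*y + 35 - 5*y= 28 - 4*y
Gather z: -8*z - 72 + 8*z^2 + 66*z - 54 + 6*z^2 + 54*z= 14*z^2 + 112*z - 126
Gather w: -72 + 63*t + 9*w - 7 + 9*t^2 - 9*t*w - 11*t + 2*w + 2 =9*t^2 + 52*t + w*(11 - 9*t) - 77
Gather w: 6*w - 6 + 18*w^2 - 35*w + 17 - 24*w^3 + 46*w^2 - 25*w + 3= -24*w^3 + 64*w^2 - 54*w + 14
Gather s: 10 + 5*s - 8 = 5*s + 2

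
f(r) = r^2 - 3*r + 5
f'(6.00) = 9.00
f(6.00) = 23.00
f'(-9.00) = -21.00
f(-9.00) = 113.00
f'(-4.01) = -11.02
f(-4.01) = 33.11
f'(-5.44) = -13.88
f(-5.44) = 50.91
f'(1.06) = -0.88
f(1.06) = 2.94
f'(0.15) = -2.70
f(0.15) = 4.57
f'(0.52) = -1.96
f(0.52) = 3.71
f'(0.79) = -1.42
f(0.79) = 3.25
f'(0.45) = -2.10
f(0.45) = 3.85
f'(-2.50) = -8.00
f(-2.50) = 18.75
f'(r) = 2*r - 3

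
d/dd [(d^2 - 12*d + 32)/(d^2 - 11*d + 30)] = (d^2 - 4*d - 8)/(d^4 - 22*d^3 + 181*d^2 - 660*d + 900)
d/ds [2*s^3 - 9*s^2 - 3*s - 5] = 6*s^2 - 18*s - 3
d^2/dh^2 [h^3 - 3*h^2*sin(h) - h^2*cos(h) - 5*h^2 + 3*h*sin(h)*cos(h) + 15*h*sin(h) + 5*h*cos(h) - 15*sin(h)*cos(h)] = 3*h^2*sin(h) + h^2*cos(h) - 11*h*sin(h) - 6*h*sin(2*h) - 17*h*cos(h) + 6*h - 16*sin(h) + 30*sin(2*h) + 28*cos(h) + 6*cos(2*h) - 10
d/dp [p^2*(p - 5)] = p*(3*p - 10)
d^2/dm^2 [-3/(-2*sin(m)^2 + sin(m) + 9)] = 3*(16*sin(m)^4 - 6*sin(m)^3 + 49*sin(m)^2 + 3*sin(m) - 38)/(sin(m) + cos(2*m) + 8)^3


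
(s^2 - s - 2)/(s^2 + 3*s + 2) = (s - 2)/(s + 2)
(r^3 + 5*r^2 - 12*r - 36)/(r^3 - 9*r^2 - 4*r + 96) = (r^3 + 5*r^2 - 12*r - 36)/(r^3 - 9*r^2 - 4*r + 96)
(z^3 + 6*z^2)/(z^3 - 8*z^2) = (z + 6)/(z - 8)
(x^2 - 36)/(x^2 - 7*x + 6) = (x + 6)/(x - 1)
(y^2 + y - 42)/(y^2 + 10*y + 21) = (y - 6)/(y + 3)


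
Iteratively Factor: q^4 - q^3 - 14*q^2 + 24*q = (q + 4)*(q^3 - 5*q^2 + 6*q) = (q - 3)*(q + 4)*(q^2 - 2*q) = q*(q - 3)*(q + 4)*(q - 2)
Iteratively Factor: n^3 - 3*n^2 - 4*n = (n)*(n^2 - 3*n - 4) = n*(n + 1)*(n - 4)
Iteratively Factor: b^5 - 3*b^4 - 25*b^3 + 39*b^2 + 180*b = (b - 4)*(b^4 + b^3 - 21*b^2 - 45*b) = b*(b - 4)*(b^3 + b^2 - 21*b - 45) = b*(b - 4)*(b + 3)*(b^2 - 2*b - 15) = b*(b - 4)*(b + 3)^2*(b - 5)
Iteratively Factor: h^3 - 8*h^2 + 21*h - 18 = (h - 3)*(h^2 - 5*h + 6) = (h - 3)^2*(h - 2)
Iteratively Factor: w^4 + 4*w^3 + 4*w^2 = (w)*(w^3 + 4*w^2 + 4*w) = w*(w + 2)*(w^2 + 2*w) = w^2*(w + 2)*(w + 2)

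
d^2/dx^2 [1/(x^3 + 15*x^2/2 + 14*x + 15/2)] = 4*(-3*(2*x + 5)*(2*x^3 + 15*x^2 + 28*x + 15) + 4*(3*x^2 + 15*x + 14)^2)/(2*x^3 + 15*x^2 + 28*x + 15)^3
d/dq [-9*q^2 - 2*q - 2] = -18*q - 2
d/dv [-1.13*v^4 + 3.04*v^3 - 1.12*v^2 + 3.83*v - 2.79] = -4.52*v^3 + 9.12*v^2 - 2.24*v + 3.83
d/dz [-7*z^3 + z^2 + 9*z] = -21*z^2 + 2*z + 9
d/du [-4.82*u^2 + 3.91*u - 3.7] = 3.91 - 9.64*u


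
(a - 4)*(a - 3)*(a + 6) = a^3 - a^2 - 30*a + 72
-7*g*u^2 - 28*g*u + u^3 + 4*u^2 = u*(-7*g + u)*(u + 4)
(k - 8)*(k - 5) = k^2 - 13*k + 40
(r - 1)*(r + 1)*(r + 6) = r^3 + 6*r^2 - r - 6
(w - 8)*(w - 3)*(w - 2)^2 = w^4 - 15*w^3 + 72*w^2 - 140*w + 96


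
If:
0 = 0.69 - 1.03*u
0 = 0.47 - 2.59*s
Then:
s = 0.18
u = 0.67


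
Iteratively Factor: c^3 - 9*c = (c - 3)*(c^2 + 3*c) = c*(c - 3)*(c + 3)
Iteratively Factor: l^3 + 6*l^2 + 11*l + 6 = (l + 2)*(l^2 + 4*l + 3) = (l + 1)*(l + 2)*(l + 3)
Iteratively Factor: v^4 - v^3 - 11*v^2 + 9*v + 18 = (v + 1)*(v^3 - 2*v^2 - 9*v + 18) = (v + 1)*(v + 3)*(v^2 - 5*v + 6) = (v - 3)*(v + 1)*(v + 3)*(v - 2)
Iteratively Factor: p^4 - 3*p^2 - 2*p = (p - 2)*(p^3 + 2*p^2 + p) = (p - 2)*(p + 1)*(p^2 + p) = p*(p - 2)*(p + 1)*(p + 1)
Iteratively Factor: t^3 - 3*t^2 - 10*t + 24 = (t - 2)*(t^2 - t - 12) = (t - 2)*(t + 3)*(t - 4)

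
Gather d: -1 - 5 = -6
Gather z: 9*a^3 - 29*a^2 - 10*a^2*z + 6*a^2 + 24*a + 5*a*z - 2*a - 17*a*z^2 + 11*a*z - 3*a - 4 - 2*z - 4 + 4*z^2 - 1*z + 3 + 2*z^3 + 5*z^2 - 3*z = 9*a^3 - 23*a^2 + 19*a + 2*z^3 + z^2*(9 - 17*a) + z*(-10*a^2 + 16*a - 6) - 5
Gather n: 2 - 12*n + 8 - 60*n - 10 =-72*n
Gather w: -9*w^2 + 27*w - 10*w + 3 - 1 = -9*w^2 + 17*w + 2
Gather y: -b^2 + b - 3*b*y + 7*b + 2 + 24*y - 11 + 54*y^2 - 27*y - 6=-b^2 + 8*b + 54*y^2 + y*(-3*b - 3) - 15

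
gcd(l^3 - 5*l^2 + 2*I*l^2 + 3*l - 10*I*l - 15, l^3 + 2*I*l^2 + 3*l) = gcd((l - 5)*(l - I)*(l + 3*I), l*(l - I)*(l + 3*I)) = l^2 + 2*I*l + 3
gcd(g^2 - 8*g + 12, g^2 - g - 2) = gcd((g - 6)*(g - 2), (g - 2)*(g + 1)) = g - 2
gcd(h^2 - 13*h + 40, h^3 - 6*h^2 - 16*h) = h - 8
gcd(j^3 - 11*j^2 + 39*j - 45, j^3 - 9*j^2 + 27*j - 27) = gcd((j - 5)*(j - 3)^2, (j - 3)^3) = j^2 - 6*j + 9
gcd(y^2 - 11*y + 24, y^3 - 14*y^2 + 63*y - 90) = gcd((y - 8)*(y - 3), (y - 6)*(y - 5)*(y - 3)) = y - 3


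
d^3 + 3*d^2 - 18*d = d*(d - 3)*(d + 6)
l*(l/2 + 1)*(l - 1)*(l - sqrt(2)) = l^4/2 - sqrt(2)*l^3/2 + l^3/2 - l^2 - sqrt(2)*l^2/2 + sqrt(2)*l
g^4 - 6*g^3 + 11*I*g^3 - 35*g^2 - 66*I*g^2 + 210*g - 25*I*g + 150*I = (g - 6)*(g + I)*(g + 5*I)^2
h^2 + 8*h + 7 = (h + 1)*(h + 7)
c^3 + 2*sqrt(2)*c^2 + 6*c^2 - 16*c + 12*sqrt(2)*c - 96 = (c + 6)*(c - 2*sqrt(2))*(c + 4*sqrt(2))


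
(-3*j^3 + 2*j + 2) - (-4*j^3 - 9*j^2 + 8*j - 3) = j^3 + 9*j^2 - 6*j + 5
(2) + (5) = 7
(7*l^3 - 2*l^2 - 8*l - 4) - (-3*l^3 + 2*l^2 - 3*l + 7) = 10*l^3 - 4*l^2 - 5*l - 11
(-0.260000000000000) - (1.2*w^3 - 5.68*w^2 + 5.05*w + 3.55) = -1.2*w^3 + 5.68*w^2 - 5.05*w - 3.81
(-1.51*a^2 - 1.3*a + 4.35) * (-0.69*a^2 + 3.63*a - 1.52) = 1.0419*a^4 - 4.5843*a^3 - 5.4253*a^2 + 17.7665*a - 6.612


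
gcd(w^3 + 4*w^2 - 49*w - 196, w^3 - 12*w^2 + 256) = w + 4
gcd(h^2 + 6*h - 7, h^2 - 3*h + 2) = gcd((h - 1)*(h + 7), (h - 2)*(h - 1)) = h - 1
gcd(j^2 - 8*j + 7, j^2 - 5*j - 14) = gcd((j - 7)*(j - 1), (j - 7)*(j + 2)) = j - 7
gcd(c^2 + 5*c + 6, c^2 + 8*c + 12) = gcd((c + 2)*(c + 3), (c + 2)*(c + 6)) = c + 2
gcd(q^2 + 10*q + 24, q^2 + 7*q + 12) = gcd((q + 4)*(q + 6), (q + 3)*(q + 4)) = q + 4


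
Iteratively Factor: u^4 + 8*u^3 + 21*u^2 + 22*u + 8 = (u + 1)*(u^3 + 7*u^2 + 14*u + 8) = (u + 1)*(u + 2)*(u^2 + 5*u + 4) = (u + 1)*(u + 2)*(u + 4)*(u + 1)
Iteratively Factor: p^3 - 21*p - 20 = (p + 1)*(p^2 - p - 20) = (p + 1)*(p + 4)*(p - 5)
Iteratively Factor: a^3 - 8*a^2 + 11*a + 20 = (a - 5)*(a^2 - 3*a - 4) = (a - 5)*(a + 1)*(a - 4)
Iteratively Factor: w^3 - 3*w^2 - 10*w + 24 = (w - 4)*(w^2 + w - 6) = (w - 4)*(w - 2)*(w + 3)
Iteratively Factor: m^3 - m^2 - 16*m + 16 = (m + 4)*(m^2 - 5*m + 4) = (m - 4)*(m + 4)*(m - 1)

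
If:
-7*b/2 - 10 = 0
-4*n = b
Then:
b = -20/7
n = 5/7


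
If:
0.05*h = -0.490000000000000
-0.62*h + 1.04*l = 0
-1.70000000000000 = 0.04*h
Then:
No Solution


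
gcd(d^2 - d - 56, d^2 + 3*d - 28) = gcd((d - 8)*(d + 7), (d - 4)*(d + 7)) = d + 7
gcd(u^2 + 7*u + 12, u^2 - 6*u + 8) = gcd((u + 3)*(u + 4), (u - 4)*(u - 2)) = 1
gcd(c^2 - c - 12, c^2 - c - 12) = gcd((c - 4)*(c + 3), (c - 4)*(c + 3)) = c^2 - c - 12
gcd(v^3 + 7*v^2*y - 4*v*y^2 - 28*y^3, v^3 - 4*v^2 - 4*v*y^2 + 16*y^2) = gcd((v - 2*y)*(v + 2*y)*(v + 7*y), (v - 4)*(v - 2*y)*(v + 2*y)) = -v^2 + 4*y^2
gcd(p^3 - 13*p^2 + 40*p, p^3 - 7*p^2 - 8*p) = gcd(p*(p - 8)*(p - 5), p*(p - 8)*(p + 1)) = p^2 - 8*p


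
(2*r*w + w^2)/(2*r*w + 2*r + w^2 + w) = w/(w + 1)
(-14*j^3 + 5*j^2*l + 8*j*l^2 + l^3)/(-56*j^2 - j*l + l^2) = (2*j^2 - j*l - l^2)/(8*j - l)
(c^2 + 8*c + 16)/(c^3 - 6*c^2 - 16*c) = (c^2 + 8*c + 16)/(c*(c^2 - 6*c - 16))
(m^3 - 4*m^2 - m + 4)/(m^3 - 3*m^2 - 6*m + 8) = (m + 1)/(m + 2)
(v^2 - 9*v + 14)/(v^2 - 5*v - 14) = (v - 2)/(v + 2)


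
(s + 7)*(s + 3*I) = s^2 + 7*s + 3*I*s + 21*I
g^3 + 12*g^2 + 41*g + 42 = (g + 2)*(g + 3)*(g + 7)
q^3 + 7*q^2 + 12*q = q*(q + 3)*(q + 4)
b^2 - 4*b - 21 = (b - 7)*(b + 3)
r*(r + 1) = r^2 + r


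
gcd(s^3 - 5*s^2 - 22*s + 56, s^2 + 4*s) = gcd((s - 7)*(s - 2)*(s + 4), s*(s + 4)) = s + 4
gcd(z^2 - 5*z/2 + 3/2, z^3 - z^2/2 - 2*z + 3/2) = z - 1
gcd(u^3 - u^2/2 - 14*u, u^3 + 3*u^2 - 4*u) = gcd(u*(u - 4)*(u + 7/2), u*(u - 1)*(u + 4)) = u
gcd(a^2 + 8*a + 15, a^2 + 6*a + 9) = a + 3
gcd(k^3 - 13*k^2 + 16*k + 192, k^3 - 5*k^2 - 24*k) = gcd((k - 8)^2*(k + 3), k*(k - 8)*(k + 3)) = k^2 - 5*k - 24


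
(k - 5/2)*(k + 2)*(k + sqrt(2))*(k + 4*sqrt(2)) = k^4 - k^3/2 + 5*sqrt(2)*k^3 - 5*sqrt(2)*k^2/2 + 3*k^2 - 25*sqrt(2)*k - 4*k - 40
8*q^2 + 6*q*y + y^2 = (2*q + y)*(4*q + y)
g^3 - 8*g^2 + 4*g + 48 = (g - 6)*(g - 4)*(g + 2)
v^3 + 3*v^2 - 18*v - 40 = (v - 4)*(v + 2)*(v + 5)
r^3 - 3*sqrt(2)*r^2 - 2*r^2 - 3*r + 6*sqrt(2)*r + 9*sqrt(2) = (r - 3)*(r + 1)*(r - 3*sqrt(2))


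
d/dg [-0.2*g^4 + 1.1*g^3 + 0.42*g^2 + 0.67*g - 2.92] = -0.8*g^3 + 3.3*g^2 + 0.84*g + 0.67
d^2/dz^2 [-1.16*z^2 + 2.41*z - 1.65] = -2.32000000000000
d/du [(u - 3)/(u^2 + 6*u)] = (-u^2 + 6*u + 18)/(u^2*(u^2 + 12*u + 36))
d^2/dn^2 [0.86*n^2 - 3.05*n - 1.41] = 1.72000000000000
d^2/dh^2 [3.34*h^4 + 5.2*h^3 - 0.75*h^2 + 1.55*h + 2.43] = 40.08*h^2 + 31.2*h - 1.5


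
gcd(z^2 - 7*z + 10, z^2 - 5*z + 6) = z - 2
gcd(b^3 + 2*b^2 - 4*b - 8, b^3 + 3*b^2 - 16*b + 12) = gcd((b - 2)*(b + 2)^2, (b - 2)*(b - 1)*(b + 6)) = b - 2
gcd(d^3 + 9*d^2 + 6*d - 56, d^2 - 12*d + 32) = 1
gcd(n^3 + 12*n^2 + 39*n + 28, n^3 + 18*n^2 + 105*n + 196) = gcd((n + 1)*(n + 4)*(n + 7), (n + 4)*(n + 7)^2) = n^2 + 11*n + 28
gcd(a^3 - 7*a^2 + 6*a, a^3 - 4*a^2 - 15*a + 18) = a^2 - 7*a + 6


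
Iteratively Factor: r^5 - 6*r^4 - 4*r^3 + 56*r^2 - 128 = (r + 2)*(r^4 - 8*r^3 + 12*r^2 + 32*r - 64) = (r - 4)*(r + 2)*(r^3 - 4*r^2 - 4*r + 16) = (r - 4)^2*(r + 2)*(r^2 - 4) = (r - 4)^2*(r + 2)^2*(r - 2)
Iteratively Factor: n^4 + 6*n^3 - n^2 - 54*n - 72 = (n - 3)*(n^3 + 9*n^2 + 26*n + 24) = (n - 3)*(n + 2)*(n^2 + 7*n + 12) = (n - 3)*(n + 2)*(n + 4)*(n + 3)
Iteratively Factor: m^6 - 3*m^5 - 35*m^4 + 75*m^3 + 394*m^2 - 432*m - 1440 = (m + 2)*(m^5 - 5*m^4 - 25*m^3 + 125*m^2 + 144*m - 720) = (m + 2)*(m + 4)*(m^4 - 9*m^3 + 11*m^2 + 81*m - 180) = (m - 4)*(m + 2)*(m + 4)*(m^3 - 5*m^2 - 9*m + 45) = (m - 4)*(m + 2)*(m + 3)*(m + 4)*(m^2 - 8*m + 15) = (m - 5)*(m - 4)*(m + 2)*(m + 3)*(m + 4)*(m - 3)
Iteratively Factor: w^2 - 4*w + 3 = (w - 1)*(w - 3)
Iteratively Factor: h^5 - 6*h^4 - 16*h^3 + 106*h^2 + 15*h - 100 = (h + 1)*(h^4 - 7*h^3 - 9*h^2 + 115*h - 100) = (h + 1)*(h + 4)*(h^3 - 11*h^2 + 35*h - 25) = (h - 5)*(h + 1)*(h + 4)*(h^2 - 6*h + 5) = (h - 5)*(h - 1)*(h + 1)*(h + 4)*(h - 5)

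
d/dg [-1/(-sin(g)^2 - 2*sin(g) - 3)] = -2*(sin(g) + 1)*cos(g)/(sin(g)^2 + 2*sin(g) + 3)^2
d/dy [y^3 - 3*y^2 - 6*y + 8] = 3*y^2 - 6*y - 6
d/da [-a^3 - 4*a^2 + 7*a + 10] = -3*a^2 - 8*a + 7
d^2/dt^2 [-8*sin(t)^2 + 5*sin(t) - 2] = -5*sin(t) - 16*cos(2*t)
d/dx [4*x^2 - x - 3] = 8*x - 1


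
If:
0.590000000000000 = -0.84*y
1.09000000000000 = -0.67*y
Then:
No Solution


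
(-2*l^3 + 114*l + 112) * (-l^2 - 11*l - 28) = 2*l^5 + 22*l^4 - 58*l^3 - 1366*l^2 - 4424*l - 3136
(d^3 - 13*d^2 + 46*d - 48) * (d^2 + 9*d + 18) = d^5 - 4*d^4 - 53*d^3 + 132*d^2 + 396*d - 864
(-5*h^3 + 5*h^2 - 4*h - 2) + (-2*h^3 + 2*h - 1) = -7*h^3 + 5*h^2 - 2*h - 3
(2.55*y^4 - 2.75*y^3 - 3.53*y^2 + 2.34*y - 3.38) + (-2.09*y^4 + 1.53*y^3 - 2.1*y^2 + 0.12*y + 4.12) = 0.46*y^4 - 1.22*y^3 - 5.63*y^2 + 2.46*y + 0.74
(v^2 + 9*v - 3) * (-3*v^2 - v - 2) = -3*v^4 - 28*v^3 - 2*v^2 - 15*v + 6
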